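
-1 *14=-14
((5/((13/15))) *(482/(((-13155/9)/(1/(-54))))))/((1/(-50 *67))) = -4036750/34203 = -118.02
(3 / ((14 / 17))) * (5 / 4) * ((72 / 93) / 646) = 45 / 8246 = 0.01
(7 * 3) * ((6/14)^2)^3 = 2187/16807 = 0.13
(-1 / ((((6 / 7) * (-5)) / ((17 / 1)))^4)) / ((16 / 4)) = -200533921 / 3240000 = -61.89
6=6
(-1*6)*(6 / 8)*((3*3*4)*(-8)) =1296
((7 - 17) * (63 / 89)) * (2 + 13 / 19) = -32130 / 1691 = -19.00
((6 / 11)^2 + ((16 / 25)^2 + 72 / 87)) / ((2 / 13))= 21877726 / 2193125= 9.98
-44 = -44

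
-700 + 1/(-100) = -70001/100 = -700.01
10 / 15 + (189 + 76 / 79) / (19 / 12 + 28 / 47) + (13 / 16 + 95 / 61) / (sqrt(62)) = 2313* sqrt(62) / 60512 + 25586026 / 291273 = 88.14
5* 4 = 20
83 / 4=20.75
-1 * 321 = -321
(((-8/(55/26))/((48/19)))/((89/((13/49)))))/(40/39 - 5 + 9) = -41743/47011580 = -0.00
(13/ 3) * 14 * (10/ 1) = 1820/ 3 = 606.67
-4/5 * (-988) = 3952/5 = 790.40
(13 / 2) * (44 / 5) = 286 / 5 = 57.20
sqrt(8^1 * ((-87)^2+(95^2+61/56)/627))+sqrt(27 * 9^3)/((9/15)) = 135 * sqrt(3)+sqrt(1073141489)/133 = 480.13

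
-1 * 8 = -8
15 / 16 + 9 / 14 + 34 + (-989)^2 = 109553537 / 112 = 978156.58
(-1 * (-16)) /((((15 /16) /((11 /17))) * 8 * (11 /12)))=128 /85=1.51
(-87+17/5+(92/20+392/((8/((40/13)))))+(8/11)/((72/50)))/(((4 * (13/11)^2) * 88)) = 93017/632736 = 0.15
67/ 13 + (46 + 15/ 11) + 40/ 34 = 130530/ 2431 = 53.69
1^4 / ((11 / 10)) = 10 / 11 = 0.91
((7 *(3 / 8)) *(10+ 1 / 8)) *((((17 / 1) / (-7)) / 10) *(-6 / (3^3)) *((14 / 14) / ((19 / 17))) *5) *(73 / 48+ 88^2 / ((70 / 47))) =22726983987 / 680960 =33374.92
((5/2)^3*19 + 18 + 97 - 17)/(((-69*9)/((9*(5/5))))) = -1053/184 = -5.72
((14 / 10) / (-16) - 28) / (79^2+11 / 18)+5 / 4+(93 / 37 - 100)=-16002616321 / 166276520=-96.24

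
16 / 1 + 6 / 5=86 / 5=17.20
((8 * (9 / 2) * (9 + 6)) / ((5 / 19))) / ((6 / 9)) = 3078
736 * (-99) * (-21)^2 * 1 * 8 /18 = -14281344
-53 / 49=-1.08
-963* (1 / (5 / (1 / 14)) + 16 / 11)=-1089153 / 770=-1414.48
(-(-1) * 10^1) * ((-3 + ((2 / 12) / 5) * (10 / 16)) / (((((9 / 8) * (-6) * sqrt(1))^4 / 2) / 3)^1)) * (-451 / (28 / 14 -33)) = -20637760 / 16474671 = -1.25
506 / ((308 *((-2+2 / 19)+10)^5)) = 56950277 / 1212639302336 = 0.00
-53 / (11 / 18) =-954 / 11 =-86.73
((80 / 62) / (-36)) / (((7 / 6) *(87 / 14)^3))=-7840 / 61240779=-0.00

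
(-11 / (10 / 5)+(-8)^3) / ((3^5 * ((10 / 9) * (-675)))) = 23 / 8100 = 0.00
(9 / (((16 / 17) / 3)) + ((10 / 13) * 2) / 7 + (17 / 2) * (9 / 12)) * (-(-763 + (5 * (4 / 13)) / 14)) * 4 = 107666.01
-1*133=-133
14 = 14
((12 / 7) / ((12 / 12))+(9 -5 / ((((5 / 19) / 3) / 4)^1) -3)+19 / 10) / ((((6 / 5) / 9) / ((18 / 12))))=-137583 / 56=-2456.84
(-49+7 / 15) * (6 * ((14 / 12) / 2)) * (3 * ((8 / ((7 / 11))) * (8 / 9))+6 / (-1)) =-210392 / 45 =-4675.38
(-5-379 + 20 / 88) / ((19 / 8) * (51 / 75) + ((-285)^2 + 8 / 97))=-81897100 / 17333777241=-0.00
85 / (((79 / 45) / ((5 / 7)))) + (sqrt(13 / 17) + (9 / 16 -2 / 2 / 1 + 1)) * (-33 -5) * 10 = -380 * sqrt(221) / 17 -396315 / 2212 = -511.47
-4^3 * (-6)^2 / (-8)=288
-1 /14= -0.07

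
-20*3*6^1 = -360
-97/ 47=-2.06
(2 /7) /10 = 1 /35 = 0.03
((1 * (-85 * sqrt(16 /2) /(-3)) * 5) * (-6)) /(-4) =425 * sqrt(2) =601.04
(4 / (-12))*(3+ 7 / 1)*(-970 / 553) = 9700 / 1659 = 5.85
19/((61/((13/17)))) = 247/1037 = 0.24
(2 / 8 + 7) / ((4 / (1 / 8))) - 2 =-227 / 128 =-1.77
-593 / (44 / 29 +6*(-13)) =7.75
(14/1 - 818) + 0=-804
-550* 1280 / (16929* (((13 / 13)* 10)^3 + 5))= -12800 / 309339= -0.04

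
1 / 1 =1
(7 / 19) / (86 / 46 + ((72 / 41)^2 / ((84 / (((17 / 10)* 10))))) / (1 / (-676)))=-0.00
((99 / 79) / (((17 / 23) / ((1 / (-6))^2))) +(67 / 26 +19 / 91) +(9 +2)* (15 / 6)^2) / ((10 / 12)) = 807540 / 9401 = 85.90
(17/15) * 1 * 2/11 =34/165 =0.21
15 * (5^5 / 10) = 9375 / 2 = 4687.50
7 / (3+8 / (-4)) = 7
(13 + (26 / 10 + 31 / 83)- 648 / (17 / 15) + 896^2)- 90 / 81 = 802259.10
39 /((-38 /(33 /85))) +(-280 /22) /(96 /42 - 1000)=-5981693 /15508845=-0.39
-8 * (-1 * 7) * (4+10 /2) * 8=4032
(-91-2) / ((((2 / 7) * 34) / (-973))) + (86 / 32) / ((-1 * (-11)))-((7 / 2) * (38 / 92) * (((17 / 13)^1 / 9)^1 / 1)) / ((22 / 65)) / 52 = 13636670531 / 1463904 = 9315.28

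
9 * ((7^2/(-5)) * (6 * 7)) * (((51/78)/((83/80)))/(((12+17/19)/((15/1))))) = -2930256/1079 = -2715.71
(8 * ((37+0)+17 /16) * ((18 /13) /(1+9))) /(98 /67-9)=-367227 /65650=-5.59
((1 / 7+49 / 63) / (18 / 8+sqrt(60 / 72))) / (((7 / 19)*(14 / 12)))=2736 / 2401-608*sqrt(30) / 7203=0.68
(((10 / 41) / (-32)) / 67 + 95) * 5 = 20877175 / 43952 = 475.00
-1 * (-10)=10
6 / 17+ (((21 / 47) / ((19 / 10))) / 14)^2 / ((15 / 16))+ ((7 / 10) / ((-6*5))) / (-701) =1007174068631 / 2850959919900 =0.35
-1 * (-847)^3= 607645423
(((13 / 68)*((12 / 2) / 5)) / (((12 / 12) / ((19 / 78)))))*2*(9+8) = 19 / 10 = 1.90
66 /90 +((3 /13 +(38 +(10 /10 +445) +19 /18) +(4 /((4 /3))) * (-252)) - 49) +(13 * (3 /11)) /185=-151886123 /476190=-318.96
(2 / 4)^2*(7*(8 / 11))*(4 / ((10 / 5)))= 28 / 11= 2.55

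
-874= -874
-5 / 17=-0.29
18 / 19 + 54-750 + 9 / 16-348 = -316917 / 304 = -1042.49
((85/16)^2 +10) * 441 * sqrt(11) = 4315185 * sqrt(11)/256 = 55905.66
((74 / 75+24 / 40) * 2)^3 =13481272 / 421875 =31.96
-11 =-11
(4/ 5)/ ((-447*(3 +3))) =-2/ 6705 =-0.00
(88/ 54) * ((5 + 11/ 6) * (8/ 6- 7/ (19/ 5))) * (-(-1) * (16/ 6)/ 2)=-104632/ 13851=-7.55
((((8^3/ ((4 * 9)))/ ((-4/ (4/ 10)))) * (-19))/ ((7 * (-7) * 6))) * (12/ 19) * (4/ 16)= -32/ 2205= -0.01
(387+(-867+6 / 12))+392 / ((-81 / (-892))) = 621649 / 162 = 3837.34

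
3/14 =0.21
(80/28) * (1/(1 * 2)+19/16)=4.82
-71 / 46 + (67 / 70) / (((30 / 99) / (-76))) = -1944839 / 8050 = -241.59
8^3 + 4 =516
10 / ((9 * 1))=10 / 9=1.11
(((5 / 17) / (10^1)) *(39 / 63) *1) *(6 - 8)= -13 / 357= -0.04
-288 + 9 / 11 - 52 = -3731 / 11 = -339.18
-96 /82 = -48 /41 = -1.17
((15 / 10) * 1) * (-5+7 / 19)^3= -1022208 / 6859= -149.03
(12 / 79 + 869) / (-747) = -68663 / 59013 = -1.16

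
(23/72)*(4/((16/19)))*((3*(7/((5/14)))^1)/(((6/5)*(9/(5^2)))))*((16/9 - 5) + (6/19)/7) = -15307075/23328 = -656.17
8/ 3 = 2.67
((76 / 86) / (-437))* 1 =-2 / 989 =-0.00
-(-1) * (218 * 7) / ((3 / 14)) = 7121.33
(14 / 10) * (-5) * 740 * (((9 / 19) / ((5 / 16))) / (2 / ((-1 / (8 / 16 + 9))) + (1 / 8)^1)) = 1193472 / 2869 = 415.99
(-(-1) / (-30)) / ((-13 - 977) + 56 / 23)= 23 / 681420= 0.00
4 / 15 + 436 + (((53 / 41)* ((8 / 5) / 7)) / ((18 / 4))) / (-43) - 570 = -133.73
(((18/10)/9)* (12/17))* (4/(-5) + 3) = 132/425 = 0.31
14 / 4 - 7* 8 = -105 / 2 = -52.50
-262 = -262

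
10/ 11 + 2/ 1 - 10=-78/ 11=-7.09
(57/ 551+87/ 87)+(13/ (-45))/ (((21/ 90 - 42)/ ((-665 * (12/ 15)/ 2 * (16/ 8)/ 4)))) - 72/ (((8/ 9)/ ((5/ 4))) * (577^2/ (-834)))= 4533068269/ 10369406634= 0.44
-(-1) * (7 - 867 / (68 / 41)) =-2063 / 4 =-515.75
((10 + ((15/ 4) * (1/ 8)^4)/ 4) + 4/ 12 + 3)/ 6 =2621485/ 1179648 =2.22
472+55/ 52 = 24599/ 52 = 473.06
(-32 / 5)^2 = 1024 / 25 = 40.96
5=5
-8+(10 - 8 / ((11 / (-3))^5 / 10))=2.12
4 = 4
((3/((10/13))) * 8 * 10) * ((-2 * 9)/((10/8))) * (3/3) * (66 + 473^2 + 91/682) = -1714320852192/1705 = -1005466775.48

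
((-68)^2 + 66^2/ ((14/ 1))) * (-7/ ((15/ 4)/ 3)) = -138184/ 5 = -27636.80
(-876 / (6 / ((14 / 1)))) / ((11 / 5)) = -10220 / 11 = -929.09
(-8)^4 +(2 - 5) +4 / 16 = 16373 / 4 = 4093.25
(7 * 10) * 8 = 560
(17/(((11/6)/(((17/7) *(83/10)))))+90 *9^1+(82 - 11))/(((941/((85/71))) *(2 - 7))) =-6989482/25722235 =-0.27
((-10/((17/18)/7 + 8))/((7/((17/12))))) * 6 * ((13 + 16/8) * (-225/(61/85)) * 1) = 17556750/2501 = 7019.89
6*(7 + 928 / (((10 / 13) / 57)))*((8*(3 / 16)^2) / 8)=9284193 / 640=14506.55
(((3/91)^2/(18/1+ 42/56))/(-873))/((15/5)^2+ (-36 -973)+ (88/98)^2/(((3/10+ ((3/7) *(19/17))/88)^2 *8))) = 85258683/1282699628900316250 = 0.00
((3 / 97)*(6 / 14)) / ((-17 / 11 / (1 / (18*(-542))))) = 11 / 12512612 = 0.00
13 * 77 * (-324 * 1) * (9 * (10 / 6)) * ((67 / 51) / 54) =-2012010 / 17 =-118353.53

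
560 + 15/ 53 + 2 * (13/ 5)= 565.48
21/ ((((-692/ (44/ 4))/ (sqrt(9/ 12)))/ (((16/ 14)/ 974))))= -33*sqrt(3)/ 168502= -0.00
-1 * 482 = -482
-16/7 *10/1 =-160/7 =-22.86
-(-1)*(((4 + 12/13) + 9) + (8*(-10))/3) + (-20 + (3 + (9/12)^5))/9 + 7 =-911273/119808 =-7.61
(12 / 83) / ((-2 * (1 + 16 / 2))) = -2 / 249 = -0.01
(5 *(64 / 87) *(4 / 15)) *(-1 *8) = -2048 / 261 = -7.85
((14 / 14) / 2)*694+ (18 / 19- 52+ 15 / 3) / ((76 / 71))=438943 / 1444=303.98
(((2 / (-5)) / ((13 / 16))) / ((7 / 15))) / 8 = -12 / 91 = -0.13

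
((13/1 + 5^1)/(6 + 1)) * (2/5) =36/35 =1.03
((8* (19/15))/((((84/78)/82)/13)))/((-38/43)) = -1191788/105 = -11350.36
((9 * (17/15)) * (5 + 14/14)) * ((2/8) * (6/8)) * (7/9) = 357/40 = 8.92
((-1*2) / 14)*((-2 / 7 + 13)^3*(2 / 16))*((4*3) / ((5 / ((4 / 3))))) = -1409938 / 12005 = -117.45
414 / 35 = 11.83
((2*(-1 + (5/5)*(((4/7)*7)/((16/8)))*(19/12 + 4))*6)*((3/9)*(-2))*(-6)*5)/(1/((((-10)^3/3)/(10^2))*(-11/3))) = 268400/9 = 29822.22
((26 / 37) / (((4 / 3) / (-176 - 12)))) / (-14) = 1833 / 259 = 7.08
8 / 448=1 / 56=0.02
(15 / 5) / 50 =3 / 50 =0.06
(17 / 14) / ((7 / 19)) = 323 / 98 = 3.30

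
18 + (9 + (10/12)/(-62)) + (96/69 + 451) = 4101557/8556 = 479.38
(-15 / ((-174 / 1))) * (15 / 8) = 75 / 464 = 0.16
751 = 751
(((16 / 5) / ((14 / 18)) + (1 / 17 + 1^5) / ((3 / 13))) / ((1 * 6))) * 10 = 1726 / 119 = 14.50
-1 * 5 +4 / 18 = -43 / 9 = -4.78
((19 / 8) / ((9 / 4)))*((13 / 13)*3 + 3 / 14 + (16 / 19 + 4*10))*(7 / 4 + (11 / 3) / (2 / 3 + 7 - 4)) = 128909 / 1008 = 127.89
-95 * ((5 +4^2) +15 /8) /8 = -17385 /64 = -271.64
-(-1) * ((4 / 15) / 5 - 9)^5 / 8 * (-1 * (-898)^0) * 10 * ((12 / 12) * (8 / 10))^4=29347.85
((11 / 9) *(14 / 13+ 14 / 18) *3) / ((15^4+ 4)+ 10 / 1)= 2387 / 17774289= 0.00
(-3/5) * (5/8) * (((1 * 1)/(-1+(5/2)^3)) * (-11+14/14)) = 10/39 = 0.26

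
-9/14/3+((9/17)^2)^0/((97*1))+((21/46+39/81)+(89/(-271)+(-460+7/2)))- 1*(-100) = -81381518381/228539178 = -356.09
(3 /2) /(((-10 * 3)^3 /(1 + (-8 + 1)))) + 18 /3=18001 /3000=6.00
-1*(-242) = 242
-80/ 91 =-0.88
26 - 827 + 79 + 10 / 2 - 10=-727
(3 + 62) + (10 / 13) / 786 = 332090 / 5109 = 65.00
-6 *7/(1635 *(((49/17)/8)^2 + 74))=-258944/747252225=-0.00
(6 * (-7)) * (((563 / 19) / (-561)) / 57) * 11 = 7882 / 18411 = 0.43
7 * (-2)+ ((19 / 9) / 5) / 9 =-5651 / 405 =-13.95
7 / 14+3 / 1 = 3.50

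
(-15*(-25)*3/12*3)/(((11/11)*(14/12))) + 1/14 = 1688/7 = 241.14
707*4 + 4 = 2832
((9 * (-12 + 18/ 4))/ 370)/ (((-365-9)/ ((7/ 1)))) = 189/ 55352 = 0.00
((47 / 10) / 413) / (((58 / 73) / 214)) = 367117 / 119770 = 3.07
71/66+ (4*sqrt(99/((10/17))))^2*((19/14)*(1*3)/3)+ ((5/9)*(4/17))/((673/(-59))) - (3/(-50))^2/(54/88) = 36229526706713/9910766250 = 3655.57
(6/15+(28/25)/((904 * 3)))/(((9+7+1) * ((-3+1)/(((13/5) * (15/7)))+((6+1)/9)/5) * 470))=-264693/1074415300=-0.00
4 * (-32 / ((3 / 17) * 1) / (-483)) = 2176 / 1449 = 1.50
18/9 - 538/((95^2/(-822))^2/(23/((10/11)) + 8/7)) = -330734357846/2850771875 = -116.02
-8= -8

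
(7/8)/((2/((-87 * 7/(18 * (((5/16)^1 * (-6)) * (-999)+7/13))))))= -18473/2338332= -0.01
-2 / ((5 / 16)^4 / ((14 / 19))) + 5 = -1775633 / 11875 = -149.53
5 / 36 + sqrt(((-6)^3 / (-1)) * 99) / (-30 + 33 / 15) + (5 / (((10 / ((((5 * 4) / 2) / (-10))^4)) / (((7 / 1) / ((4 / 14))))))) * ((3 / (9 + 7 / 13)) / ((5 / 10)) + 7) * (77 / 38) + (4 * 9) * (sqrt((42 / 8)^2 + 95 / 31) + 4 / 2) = -90 * sqrt(66) / 139 + 9 * sqrt(470921) / 31 + 22180193 / 84816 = 455.48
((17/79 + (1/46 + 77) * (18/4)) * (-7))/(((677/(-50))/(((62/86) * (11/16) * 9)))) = 1353771116775/1692629984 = 799.80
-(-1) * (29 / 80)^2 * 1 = 841 / 6400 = 0.13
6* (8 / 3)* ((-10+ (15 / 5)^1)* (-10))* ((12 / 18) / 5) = 448 / 3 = 149.33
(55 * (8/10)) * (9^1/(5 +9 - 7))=56.57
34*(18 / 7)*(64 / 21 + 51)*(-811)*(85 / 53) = -15961209900 / 2597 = -6146018.44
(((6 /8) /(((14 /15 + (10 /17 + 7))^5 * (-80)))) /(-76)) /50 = 0.00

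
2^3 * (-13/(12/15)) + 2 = -128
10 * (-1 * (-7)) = 70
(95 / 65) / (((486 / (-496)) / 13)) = -4712 / 243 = -19.39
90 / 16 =45 / 8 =5.62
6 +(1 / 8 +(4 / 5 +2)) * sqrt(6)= 6 +117 * sqrt(6) / 40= 13.16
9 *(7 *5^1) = 315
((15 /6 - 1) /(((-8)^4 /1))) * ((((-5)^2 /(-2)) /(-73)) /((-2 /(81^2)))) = -0.21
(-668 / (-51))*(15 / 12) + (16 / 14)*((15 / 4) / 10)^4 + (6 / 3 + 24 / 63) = 18.78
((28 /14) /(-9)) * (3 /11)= -2 /33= -0.06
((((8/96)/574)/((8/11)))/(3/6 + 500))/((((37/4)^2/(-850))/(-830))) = 352750/107262519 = 0.00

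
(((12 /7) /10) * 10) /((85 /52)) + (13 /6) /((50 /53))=119431 /35700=3.35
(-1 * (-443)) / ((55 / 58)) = 467.16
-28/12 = -7/3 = -2.33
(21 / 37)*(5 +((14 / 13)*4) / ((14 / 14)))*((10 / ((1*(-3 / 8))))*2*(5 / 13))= -108.36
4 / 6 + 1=5 / 3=1.67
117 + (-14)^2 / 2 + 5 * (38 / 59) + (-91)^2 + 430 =526824 / 59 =8929.22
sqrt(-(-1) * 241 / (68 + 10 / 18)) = 3 * sqrt(148697) / 617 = 1.87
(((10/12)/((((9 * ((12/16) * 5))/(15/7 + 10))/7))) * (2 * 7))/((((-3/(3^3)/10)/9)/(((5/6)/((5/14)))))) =-166600/3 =-55533.33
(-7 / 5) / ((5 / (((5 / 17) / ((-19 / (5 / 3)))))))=7 / 969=0.01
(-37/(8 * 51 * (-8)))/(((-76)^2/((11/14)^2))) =4477/3695161344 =0.00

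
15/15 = 1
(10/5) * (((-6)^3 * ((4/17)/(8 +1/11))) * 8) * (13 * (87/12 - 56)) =96370560/1513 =63695.02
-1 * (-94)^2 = -8836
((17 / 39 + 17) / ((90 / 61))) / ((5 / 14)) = 58072 / 1755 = 33.09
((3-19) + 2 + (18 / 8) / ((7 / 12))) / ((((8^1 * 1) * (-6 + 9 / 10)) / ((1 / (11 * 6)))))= 355 / 94248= 0.00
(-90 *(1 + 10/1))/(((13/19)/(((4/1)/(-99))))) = 760/13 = 58.46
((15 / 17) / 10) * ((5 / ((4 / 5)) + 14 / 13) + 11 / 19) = 23433 / 33592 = 0.70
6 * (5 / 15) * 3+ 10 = 16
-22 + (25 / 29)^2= -17877 / 841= -21.26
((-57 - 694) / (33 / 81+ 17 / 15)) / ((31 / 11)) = -1115235 / 6448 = -172.96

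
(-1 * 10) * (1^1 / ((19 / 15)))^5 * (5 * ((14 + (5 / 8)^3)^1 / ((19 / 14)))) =-969171328125 / 6021872768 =-160.94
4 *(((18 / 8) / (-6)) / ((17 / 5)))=-15 / 34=-0.44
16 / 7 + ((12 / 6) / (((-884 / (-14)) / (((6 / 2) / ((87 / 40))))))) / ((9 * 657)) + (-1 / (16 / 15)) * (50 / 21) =113704931 / 2122199352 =0.05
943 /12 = 78.58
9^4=6561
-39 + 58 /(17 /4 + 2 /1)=-743 /25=-29.72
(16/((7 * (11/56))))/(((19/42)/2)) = 10752/209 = 51.44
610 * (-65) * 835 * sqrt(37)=-33107750 * sqrt(37)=-201386581.16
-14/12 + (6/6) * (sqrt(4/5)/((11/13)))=-7/6 + 26 * sqrt(5)/55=-0.11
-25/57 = -0.44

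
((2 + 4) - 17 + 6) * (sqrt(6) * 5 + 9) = -106.24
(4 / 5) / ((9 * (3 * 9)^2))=4 / 32805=0.00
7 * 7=49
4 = 4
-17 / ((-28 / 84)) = 51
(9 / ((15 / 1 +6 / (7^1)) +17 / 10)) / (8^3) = 315 / 314624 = 0.00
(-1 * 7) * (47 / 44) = -7.48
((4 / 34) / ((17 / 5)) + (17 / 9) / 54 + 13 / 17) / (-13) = -117179 / 1825902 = -0.06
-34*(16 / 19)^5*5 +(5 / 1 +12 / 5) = -799673937 / 12380495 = -64.59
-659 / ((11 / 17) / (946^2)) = -911431268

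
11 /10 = 1.10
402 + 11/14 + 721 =15733/14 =1123.79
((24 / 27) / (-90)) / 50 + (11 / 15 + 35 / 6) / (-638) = -135527 / 12919500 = -0.01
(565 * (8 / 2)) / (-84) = -565 / 21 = -26.90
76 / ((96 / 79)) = 1501 / 24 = 62.54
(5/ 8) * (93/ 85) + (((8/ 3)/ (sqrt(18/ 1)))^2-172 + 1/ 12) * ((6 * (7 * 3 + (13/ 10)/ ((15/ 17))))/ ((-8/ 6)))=3184847461/ 183600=17346.66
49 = 49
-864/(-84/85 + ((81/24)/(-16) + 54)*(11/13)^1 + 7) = -122204160/7287779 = -16.77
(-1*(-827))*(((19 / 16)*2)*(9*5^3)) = 17677125 / 8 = 2209640.62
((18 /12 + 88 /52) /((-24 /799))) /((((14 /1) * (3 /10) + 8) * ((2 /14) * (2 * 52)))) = -2321095 /3958656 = -0.59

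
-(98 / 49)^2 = -4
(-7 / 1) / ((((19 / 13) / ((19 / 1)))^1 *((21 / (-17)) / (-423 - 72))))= -36465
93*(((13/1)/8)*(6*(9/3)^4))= 73446.75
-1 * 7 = -7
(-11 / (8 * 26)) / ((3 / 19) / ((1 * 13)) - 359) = 209 / 1418720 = 0.00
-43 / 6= -7.17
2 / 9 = 0.22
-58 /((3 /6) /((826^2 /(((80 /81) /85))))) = -6811331877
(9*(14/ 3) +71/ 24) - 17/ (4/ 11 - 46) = 273073/ 6024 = 45.33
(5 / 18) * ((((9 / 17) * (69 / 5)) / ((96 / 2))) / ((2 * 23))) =1 / 1088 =0.00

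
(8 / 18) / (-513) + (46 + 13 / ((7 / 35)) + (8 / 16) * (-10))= 106.00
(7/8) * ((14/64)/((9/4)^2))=49/1296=0.04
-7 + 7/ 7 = -6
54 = 54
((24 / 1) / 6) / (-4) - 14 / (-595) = -83 / 85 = -0.98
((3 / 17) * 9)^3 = 19683 / 4913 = 4.01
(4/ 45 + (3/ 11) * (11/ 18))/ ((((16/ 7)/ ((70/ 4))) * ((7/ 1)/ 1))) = 161/ 576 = 0.28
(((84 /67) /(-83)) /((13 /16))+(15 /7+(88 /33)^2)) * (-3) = -42062147 /1518153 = -27.71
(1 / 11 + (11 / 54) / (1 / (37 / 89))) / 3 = 0.06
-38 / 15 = -2.53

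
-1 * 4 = -4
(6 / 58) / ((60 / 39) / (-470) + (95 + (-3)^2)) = 1833 / 1842718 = 0.00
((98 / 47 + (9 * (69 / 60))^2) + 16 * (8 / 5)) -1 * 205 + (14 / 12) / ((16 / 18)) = -647471 / 9400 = -68.88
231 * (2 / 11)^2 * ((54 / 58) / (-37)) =-2268 / 11803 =-0.19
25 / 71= 0.35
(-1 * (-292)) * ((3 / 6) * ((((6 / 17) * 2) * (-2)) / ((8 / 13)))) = -334.94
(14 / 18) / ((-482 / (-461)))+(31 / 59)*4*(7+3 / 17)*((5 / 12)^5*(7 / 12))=77084932841 / 90222626304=0.85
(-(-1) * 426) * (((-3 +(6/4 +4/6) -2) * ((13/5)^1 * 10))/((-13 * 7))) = 344.86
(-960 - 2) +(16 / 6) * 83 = -2222 / 3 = -740.67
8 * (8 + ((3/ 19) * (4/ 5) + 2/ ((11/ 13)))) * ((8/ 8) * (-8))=-701568/ 1045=-671.36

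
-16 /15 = -1.07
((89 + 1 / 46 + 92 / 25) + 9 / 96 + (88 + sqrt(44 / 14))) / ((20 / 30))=3 *sqrt(154) / 14 + 9979911 / 36800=273.85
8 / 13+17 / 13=25 / 13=1.92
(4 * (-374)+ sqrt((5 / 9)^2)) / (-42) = 13459 / 378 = 35.61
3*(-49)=-147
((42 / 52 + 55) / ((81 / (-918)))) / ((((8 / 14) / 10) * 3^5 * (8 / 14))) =-6043415 / 75816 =-79.71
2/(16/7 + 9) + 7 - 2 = 409/79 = 5.18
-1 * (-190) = 190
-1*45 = -45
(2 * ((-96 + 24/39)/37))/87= -2480/41847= -0.06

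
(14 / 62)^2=49 / 961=0.05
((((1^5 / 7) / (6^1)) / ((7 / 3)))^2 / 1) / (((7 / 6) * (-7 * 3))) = -1 / 235298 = -0.00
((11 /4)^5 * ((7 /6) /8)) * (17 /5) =19165069 /245760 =77.98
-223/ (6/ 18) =-669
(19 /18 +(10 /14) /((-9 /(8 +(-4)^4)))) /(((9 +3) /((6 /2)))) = -2507 /504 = -4.97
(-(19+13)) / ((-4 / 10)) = 80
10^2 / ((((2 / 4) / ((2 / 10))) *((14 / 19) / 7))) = 380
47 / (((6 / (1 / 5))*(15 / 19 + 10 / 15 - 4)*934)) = -893 / 1354300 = -0.00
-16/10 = -8/5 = -1.60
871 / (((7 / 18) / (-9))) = -141102 / 7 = -20157.43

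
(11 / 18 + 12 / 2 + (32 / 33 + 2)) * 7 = 13279 / 198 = 67.07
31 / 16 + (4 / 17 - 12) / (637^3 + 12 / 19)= 2588108648613 / 1335798043568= 1.94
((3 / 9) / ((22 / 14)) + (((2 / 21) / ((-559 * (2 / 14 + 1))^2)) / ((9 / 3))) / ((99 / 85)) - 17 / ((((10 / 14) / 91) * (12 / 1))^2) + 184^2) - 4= 7113329466411301 / 222736456800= 31936.08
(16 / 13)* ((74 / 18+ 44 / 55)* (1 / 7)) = 272 / 315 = 0.86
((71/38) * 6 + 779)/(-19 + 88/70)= -525490/11799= -44.54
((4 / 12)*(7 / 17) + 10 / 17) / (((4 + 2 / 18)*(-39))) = -1 / 221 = -0.00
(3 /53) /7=3 /371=0.01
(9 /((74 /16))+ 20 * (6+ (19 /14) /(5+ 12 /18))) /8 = 279009 /17612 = 15.84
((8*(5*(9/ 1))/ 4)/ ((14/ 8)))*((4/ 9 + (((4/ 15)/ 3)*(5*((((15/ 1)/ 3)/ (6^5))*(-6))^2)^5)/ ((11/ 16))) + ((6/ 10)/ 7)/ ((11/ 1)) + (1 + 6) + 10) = 12630611402389973227349443215164123/ 14072421008665571606572535119872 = 897.54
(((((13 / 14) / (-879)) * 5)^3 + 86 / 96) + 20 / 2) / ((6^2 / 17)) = 690383009777119 / 134178591500352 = 5.15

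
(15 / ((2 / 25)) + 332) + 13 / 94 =24423 / 47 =519.64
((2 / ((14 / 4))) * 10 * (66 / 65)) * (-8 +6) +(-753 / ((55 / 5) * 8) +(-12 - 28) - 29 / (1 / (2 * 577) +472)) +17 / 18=-258563816519 / 4361869512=-59.28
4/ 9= 0.44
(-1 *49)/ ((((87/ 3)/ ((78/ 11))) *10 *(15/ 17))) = -10829/ 7975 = -1.36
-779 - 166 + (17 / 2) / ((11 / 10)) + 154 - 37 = -9023 / 11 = -820.27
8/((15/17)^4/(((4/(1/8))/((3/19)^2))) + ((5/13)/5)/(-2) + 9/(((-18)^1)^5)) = -41146818427728/195416888749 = -210.56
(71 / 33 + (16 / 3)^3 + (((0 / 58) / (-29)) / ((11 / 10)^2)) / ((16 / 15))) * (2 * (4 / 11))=365560 / 3267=111.89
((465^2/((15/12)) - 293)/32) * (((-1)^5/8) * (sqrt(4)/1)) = -172687/128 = -1349.12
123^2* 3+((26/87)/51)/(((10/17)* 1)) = 59230048/1305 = 45387.01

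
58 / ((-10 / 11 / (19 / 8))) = -6061 / 40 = -151.52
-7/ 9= -0.78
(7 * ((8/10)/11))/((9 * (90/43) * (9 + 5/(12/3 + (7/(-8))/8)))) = 49966/19015425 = 0.00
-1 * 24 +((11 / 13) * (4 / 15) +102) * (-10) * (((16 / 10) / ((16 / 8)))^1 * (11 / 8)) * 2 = -443228 / 195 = -2272.96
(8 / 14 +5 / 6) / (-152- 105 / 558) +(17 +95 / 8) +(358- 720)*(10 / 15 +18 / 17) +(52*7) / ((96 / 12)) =-44485791179 / 80844792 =-550.26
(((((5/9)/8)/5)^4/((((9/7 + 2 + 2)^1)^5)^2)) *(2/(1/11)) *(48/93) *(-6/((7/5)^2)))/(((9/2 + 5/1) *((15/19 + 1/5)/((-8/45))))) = 0.00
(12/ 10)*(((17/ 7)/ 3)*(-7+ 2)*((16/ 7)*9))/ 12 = -408/ 49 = -8.33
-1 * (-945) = 945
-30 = -30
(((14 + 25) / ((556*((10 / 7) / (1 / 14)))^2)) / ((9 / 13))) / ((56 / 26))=2197 / 10386969600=0.00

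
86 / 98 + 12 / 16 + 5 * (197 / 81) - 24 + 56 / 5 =78431 / 79380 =0.99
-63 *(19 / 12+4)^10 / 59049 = -12759864631862330143 / 406239826673664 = -31409.68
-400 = -400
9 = 9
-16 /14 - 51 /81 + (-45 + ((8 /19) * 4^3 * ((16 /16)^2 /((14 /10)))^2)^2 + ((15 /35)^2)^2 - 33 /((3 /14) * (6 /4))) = 39.62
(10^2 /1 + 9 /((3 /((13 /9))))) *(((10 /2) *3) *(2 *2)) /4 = 1565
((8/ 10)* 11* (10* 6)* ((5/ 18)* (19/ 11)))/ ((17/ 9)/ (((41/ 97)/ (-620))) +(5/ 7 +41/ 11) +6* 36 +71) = -7197960/ 70442531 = -0.10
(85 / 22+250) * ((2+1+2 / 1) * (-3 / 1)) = -83775 / 22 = -3807.95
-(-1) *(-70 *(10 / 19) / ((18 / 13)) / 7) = -650 / 171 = -3.80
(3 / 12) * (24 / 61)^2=144 / 3721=0.04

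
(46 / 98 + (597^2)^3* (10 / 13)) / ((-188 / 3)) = -555732812559647.25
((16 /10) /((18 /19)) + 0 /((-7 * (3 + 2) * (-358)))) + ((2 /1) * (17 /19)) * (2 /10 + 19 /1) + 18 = 54.05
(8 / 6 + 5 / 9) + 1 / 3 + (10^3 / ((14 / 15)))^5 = 213574218750000336140 / 151263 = 1411939593621707.46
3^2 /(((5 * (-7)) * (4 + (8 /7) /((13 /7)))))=-39 /700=-0.06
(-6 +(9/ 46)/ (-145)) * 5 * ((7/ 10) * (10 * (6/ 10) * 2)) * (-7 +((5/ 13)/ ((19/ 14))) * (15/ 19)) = 26732206809/ 15651155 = 1708.00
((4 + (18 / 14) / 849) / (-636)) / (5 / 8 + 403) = -15854 / 1017067191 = -0.00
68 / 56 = 17 / 14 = 1.21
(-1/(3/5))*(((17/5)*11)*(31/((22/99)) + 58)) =-73865/6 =-12310.83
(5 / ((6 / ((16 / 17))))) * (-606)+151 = -5513 / 17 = -324.29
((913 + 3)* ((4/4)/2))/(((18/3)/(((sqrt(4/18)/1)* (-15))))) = -1145* sqrt(2)/3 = -539.76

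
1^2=1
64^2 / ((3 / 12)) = 16384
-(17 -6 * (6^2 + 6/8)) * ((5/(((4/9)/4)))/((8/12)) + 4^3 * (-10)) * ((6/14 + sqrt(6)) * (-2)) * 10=6990225/7 + 2330075 * sqrt(6)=6706098.38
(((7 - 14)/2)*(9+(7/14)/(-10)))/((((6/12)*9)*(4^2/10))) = -1253/288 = -4.35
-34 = -34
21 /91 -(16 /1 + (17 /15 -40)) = 23.10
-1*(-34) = 34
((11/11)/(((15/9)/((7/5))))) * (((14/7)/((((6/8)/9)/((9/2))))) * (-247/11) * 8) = -4481568/275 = -16296.61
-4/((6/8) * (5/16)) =-256/15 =-17.07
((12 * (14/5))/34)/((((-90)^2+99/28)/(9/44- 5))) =-0.00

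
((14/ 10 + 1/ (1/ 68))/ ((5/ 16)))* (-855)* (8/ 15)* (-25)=2531712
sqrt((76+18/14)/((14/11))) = sqrt(11902)/14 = 7.79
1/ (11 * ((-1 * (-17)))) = 1/ 187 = 0.01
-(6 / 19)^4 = -1296 / 130321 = -0.01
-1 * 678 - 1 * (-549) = -129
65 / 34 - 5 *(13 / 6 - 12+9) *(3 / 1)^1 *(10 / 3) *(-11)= -456.42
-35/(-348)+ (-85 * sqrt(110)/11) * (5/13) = 35/348 -425 * sqrt(110)/143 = -31.07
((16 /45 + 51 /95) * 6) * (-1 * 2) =-3052 /285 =-10.71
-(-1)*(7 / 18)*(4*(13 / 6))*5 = 455 / 27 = 16.85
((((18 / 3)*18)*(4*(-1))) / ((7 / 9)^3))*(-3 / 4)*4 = 944784 / 343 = 2754.47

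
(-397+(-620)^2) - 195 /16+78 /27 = 383993.70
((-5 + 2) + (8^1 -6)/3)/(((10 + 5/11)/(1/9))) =-77/3105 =-0.02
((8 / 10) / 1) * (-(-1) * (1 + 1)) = 1.60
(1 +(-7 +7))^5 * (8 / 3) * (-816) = -2176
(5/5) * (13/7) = 13/7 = 1.86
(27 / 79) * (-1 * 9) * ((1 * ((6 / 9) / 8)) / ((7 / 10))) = -405 / 1106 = -0.37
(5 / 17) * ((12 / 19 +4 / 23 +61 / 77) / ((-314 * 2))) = -268805 / 359236724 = -0.00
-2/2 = -1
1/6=0.17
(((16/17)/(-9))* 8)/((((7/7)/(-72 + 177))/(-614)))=2750720/51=53935.69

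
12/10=6/5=1.20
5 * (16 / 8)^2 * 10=200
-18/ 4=-9/ 2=-4.50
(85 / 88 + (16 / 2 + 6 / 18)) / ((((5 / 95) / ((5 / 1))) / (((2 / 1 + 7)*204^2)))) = 3639709350 / 11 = 330882668.18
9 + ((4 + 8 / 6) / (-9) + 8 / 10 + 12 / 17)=22751 / 2295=9.91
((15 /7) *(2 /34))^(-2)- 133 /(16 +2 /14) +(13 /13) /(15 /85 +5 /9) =159650441 /2847600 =56.06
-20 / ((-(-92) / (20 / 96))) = -25 / 552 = -0.05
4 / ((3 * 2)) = 2 / 3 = 0.67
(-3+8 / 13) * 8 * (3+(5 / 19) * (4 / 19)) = -273544 / 4693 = -58.29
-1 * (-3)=3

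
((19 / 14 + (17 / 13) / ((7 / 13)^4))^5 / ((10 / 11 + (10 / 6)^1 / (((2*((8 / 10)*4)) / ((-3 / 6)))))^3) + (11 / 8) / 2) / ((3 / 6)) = 133144453094420284405844848860979 / 22732043640713767819834312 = 5857126.41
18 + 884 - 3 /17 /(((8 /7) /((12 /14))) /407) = 57673 /68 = 848.13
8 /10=4 /5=0.80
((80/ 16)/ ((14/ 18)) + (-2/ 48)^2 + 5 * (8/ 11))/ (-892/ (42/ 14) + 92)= -446477/ 9106944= -0.05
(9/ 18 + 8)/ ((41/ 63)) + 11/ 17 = 19109/ 1394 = 13.71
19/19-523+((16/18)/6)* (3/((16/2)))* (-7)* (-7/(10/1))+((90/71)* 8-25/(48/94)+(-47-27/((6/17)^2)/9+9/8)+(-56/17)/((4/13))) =-34827293/54315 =-641.21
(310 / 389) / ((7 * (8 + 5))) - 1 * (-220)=7788090 / 35399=220.01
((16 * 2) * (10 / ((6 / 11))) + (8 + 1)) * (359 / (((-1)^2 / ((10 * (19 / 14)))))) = 2902173.10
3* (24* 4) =288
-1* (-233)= 233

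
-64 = -64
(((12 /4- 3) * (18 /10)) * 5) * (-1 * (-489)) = 0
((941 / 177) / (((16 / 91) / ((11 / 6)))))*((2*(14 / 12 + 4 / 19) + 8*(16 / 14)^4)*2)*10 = 1510290033395 / 83052648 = 18184.73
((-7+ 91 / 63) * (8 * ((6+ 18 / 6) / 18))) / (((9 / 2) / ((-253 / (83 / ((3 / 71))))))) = 101200 / 159111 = 0.64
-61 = -61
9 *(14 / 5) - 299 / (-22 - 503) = 13529 / 525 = 25.77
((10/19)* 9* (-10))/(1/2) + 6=-1686/19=-88.74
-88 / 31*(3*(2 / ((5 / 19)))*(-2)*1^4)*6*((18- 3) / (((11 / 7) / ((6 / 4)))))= 344736 / 31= 11120.52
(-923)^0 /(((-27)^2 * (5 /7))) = 7 /3645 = 0.00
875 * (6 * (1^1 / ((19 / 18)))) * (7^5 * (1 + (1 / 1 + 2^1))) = 6353046000 / 19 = 334370842.11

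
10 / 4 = 5 / 2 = 2.50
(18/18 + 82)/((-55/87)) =-7221/55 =-131.29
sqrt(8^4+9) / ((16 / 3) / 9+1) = 27 * sqrt(4105) / 43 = 40.23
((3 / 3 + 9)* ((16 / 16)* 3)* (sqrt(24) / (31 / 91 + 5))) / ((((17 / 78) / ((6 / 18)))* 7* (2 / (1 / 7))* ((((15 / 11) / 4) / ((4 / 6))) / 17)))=29744* sqrt(6) / 5103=14.28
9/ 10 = 0.90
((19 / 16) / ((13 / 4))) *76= 361 / 13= 27.77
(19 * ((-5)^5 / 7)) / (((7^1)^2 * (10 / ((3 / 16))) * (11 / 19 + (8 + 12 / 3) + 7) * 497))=-225625 / 676428928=-0.00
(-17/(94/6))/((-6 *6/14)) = 119/282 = 0.42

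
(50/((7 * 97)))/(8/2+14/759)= 759/41419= 0.02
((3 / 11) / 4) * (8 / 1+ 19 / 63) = 523 / 924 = 0.57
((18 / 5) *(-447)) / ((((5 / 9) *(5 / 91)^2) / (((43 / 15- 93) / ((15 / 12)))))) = 1080987695424 / 15625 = 69183212.51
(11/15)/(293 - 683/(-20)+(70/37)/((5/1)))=1628/727113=0.00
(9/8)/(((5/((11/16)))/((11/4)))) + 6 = 16449/2560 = 6.43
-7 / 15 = -0.47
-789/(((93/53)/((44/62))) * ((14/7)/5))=-766645/961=-797.76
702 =702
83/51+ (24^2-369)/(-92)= -127/204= -0.62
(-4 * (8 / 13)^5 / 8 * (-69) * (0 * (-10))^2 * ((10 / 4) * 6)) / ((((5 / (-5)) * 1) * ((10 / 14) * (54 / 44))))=0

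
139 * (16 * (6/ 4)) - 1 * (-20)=3356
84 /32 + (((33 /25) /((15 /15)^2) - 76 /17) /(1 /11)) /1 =-32.03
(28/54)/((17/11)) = 0.34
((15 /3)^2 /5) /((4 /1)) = 5 /4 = 1.25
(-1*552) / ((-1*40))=69 / 5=13.80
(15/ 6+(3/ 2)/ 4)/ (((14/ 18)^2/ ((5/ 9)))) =1035/ 392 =2.64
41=41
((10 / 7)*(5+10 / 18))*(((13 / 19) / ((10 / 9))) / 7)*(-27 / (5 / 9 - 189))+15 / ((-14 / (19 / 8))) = -964995 / 394744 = -2.44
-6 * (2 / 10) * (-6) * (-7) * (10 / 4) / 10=-63 / 5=-12.60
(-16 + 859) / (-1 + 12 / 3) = 281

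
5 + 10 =15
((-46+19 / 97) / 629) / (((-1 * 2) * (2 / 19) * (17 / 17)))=84417 / 244052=0.35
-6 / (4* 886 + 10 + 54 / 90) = -30 / 17773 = -0.00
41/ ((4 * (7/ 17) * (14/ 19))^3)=22.94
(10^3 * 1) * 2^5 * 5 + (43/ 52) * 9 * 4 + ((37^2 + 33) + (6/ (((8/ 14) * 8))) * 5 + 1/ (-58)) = 973795913/ 6032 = 161438.31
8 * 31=248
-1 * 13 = -13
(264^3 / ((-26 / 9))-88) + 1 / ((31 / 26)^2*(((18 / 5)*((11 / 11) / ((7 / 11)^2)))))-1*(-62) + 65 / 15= -86651689294397 / 13604877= -6369163.74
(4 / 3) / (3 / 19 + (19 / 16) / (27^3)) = 7978176 / 945145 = 8.44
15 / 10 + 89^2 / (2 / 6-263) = -22581 / 788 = -28.66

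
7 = 7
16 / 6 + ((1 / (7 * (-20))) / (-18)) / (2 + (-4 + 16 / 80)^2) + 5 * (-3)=-2554771 / 207144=-12.33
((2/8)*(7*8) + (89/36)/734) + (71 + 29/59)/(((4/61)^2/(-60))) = -1555213356545/1559016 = -997560.87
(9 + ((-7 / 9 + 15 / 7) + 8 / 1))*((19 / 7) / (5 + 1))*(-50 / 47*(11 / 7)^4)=-8046327575 / 149296581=-53.89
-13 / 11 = -1.18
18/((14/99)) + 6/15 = 4469/35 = 127.69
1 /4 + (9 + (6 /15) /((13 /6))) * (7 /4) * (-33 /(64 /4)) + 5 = -27.90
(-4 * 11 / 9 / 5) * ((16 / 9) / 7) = -704 / 2835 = -0.25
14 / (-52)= -7 / 26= -0.27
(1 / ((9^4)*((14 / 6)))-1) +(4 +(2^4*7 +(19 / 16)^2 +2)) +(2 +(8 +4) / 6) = 479738389 / 3919104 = 122.41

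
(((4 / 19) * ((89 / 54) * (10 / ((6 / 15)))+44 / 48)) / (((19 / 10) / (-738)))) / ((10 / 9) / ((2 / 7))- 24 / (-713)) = -7978855020 / 9086731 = -878.08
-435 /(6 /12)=-870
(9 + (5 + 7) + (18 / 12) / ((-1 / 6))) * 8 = 96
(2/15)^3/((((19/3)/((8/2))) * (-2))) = -16/21375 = -0.00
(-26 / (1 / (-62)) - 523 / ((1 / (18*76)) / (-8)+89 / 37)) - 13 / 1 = 1345615077 / 973979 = 1381.56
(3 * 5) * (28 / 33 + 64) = 10700 / 11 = 972.73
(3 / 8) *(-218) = -327 / 4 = -81.75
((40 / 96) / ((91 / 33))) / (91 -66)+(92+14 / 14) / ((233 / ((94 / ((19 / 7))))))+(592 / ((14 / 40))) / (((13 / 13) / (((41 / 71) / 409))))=3794328131103 / 233971288460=16.22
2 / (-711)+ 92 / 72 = 1813 / 1422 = 1.27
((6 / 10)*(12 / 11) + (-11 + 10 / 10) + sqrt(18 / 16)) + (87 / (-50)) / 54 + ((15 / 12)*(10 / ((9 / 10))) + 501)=3*sqrt(2) / 4 + 1668187 / 3300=506.57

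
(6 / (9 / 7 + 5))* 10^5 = 1050000 / 11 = 95454.55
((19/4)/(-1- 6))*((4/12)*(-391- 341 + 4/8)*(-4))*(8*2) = -31768/3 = -10589.33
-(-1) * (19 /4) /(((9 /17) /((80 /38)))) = 170 /9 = 18.89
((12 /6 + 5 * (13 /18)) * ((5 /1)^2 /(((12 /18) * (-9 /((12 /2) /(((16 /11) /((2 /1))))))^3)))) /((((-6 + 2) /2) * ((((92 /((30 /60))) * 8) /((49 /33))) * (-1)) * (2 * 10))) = -0.00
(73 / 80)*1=73 / 80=0.91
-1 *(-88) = 88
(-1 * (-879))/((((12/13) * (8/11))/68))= 712283/8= 89035.38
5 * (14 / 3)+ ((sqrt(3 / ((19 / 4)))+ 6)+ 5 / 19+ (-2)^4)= 2 * sqrt(57) / 19+ 2599 / 57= 46.39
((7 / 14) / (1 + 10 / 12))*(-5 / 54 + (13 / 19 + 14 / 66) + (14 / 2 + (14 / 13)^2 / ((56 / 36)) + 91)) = 189873767 / 6993558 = 27.15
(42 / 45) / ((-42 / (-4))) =4 / 45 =0.09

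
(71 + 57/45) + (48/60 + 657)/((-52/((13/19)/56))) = 4603637/63840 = 72.11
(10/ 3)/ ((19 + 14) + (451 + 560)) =5/ 1566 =0.00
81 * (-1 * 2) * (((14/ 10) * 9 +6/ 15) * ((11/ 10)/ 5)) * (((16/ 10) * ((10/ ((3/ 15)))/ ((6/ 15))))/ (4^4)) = -11583/ 32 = -361.97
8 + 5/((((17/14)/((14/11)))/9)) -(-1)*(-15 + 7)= 8820/187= 47.17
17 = 17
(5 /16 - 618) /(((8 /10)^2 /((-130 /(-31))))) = -16059875 /3968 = -4047.35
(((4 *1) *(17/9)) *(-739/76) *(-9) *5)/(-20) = -12563/76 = -165.30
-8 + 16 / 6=-5.33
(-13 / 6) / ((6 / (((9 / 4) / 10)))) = -13 / 160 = -0.08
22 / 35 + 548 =19202 / 35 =548.63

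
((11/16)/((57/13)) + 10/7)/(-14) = -10121/89376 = -0.11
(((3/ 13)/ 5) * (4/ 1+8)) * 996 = 35856/ 65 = 551.63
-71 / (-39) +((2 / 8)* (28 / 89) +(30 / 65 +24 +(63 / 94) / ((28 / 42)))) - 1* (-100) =83112443 / 652548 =127.37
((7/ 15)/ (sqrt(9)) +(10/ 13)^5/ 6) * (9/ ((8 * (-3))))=-3349051/ 44555160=-0.08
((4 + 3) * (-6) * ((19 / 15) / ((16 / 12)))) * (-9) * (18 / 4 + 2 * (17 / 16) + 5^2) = 908523 / 80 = 11356.54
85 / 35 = 17 / 7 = 2.43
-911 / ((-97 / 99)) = 90189 / 97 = 929.78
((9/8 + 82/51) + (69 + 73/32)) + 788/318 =76.49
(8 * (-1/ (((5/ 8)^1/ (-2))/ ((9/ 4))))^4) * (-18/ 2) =-120932352/ 625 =-193491.76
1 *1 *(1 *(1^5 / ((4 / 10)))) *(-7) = -35 / 2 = -17.50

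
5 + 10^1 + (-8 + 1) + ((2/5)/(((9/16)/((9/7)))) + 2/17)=5374/595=9.03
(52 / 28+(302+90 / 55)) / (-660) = -7841 / 16940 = -0.46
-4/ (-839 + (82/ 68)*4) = 68/ 14181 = 0.00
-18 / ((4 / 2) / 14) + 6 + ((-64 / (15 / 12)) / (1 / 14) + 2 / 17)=-836.68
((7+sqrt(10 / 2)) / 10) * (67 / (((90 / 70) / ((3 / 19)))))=469 * sqrt(5) / 570+3283 / 570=7.60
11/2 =5.50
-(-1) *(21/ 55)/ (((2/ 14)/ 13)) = 1911/ 55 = 34.75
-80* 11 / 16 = -55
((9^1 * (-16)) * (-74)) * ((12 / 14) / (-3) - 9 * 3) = -2035296 / 7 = -290756.57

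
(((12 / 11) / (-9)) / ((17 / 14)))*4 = -224 / 561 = -0.40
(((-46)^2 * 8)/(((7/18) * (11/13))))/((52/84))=914112/11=83101.09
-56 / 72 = -7 / 9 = -0.78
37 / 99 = 0.37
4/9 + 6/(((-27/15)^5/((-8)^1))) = 58748/19683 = 2.98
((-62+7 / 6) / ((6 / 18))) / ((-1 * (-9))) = -365 / 18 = -20.28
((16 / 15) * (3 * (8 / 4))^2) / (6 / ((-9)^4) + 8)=209952 / 43745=4.80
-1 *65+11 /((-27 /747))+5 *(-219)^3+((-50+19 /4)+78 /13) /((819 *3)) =-516143605225 /9828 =-52517664.35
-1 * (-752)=752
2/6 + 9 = 9.33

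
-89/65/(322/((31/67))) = -0.00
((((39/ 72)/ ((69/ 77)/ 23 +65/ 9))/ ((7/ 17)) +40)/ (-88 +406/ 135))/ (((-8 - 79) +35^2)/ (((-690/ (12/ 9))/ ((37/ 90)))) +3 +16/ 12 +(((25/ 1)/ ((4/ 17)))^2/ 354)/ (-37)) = -35297412636375/ 191687566175372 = -0.18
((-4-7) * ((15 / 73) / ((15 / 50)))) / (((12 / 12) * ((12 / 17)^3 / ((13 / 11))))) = -1596725 / 63072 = -25.32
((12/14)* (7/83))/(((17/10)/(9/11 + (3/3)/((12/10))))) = 1090/15521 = 0.07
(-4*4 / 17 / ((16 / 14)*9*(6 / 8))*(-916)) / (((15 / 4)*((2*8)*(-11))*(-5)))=12824 / 378675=0.03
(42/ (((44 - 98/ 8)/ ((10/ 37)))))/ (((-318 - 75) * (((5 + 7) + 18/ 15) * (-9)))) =1400/ 182823993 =0.00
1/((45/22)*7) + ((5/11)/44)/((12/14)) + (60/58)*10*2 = 183676159/8842680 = 20.77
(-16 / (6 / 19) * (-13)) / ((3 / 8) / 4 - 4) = -63232 / 375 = -168.62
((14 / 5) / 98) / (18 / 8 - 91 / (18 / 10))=-36 / 60865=-0.00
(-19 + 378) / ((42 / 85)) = 726.55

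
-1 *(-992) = 992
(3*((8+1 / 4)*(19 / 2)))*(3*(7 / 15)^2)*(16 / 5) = 61446 / 125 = 491.57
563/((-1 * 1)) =-563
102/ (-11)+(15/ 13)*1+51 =6132/ 143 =42.88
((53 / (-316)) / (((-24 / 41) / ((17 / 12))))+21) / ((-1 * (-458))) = 1948109 / 41681664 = 0.05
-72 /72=-1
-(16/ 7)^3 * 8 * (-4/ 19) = 131072/ 6517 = 20.11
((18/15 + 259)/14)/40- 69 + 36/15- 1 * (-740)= 1886821/2800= 673.86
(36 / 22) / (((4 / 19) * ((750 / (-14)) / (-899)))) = 358701 / 2750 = 130.44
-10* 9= -90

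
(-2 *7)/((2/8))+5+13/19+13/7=-6445/133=-48.46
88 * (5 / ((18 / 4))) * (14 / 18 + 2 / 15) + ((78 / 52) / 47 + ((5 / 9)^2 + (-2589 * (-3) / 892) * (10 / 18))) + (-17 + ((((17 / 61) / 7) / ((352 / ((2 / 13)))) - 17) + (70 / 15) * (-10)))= 11278188983981 / 829414521936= 13.60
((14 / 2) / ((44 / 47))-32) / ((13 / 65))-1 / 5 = -27019 / 220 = -122.81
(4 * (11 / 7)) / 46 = 22 / 161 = 0.14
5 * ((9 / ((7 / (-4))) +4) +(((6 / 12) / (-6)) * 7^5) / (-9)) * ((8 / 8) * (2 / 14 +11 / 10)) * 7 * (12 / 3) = 3386765 / 126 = 26879.09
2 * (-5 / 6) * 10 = -50 / 3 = -16.67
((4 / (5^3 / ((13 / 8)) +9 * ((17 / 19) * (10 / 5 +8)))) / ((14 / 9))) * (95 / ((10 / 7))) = 42237 / 38890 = 1.09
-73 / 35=-2.09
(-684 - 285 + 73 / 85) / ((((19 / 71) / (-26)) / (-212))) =-32205138784 / 1615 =-19941262.40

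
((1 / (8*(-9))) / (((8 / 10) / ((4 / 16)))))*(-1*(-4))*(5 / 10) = -5 / 576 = -0.01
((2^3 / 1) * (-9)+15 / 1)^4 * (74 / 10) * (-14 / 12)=-911334753 / 10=-91133475.30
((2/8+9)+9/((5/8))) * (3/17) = 1419/340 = 4.17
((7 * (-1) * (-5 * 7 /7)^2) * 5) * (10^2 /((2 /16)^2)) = -5600000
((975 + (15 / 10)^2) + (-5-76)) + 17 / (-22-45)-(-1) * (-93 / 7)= 1655965 / 1876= 882.71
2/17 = 0.12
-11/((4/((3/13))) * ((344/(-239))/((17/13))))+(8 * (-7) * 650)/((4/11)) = -23277520321/232544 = -100099.42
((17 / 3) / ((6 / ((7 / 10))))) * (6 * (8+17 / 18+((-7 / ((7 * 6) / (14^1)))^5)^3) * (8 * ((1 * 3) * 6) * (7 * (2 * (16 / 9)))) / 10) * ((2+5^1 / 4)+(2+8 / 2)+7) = -1645118520473904112 / 215233605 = -7643409217.97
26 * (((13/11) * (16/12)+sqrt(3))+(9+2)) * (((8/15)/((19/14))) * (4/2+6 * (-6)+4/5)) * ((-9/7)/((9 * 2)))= 34528 * sqrt(3)/1425+2865824/9405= 346.68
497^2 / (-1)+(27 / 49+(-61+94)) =-246975.45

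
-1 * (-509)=509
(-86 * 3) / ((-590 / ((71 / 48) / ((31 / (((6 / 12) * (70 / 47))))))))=21371 / 1375408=0.02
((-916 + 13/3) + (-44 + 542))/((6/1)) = -1241/18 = -68.94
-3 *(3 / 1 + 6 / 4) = -27 / 2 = -13.50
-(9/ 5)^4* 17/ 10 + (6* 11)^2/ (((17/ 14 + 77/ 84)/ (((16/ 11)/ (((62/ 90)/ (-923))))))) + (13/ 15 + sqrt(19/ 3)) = -414487838585189/ 104043750 + sqrt(57)/ 3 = -3983781.60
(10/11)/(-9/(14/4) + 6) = 35/132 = 0.27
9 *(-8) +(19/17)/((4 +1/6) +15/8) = -177024/2465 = -71.82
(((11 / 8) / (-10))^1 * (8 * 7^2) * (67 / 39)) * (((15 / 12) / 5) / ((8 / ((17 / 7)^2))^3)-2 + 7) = -905672273473 / 1917726720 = -472.26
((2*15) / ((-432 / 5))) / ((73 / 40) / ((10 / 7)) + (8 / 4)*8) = -1250 / 62199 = -0.02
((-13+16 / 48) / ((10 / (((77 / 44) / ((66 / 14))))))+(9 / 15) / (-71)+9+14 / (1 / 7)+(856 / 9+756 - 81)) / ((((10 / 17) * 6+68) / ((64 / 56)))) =14.01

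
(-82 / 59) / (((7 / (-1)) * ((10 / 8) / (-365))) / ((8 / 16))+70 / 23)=-275356 / 612479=-0.45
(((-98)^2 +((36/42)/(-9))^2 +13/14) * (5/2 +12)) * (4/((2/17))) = 4176476615/882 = 4735234.26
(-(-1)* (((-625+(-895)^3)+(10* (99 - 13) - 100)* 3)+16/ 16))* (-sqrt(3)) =716915719* sqrt(3) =1241734450.05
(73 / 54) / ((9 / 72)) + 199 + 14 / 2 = 5854 / 27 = 216.81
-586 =-586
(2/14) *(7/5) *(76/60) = 19/75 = 0.25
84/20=21/5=4.20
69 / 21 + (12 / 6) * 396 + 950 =12217 / 7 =1745.29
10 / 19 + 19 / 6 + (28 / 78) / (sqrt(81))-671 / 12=-1392055 / 26676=-52.18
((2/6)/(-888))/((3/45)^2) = -0.08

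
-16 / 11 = -1.45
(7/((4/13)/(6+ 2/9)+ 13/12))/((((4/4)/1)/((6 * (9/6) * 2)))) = 137592/1237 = 111.23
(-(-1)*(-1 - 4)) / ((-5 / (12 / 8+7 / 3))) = 23 / 6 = 3.83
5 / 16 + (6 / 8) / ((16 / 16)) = 17 / 16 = 1.06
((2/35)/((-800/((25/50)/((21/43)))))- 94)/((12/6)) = -55272043/1176000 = -47.00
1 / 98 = 0.01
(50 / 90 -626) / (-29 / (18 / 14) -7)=5629 / 266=21.16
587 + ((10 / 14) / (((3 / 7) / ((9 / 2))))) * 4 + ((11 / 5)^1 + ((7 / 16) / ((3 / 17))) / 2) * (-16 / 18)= 331529 / 540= 613.94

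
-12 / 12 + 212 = 211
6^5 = 7776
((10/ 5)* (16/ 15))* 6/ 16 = 4/ 5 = 0.80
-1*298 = -298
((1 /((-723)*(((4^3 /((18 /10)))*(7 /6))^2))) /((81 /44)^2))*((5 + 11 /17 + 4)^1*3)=-4961 /722710800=-0.00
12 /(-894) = -2 /149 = -0.01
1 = 1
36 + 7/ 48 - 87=-50.85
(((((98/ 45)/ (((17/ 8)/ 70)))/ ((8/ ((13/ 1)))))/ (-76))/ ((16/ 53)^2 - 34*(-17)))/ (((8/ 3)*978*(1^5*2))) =-12525331/ 24622415954496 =-0.00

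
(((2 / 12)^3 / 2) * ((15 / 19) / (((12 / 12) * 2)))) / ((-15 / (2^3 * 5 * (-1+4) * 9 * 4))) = -5 / 19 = -0.26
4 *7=28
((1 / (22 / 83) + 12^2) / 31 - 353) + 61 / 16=-1879159 / 5456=-344.42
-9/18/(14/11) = -11/28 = -0.39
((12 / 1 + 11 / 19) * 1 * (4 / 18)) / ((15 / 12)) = 2.24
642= 642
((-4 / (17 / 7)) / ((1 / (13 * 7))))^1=-2548 / 17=-149.88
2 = 2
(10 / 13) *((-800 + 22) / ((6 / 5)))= -19450 / 39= -498.72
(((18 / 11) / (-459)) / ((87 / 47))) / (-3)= 94 / 146421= 0.00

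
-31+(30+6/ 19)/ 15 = -28.98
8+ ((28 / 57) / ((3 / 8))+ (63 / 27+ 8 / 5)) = 11323 / 855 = 13.24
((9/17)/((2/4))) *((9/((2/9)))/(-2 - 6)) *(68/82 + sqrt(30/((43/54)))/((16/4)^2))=-729/164 - 6561 *sqrt(215)/46784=-6.50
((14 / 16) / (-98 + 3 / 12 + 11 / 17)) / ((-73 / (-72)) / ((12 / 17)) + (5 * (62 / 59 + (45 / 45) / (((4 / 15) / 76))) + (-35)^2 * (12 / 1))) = -1011024 / 1809946258859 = -0.00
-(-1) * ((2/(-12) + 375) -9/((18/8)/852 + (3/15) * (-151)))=386057449/1029126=375.13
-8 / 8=-1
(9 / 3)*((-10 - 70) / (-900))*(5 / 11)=4 / 33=0.12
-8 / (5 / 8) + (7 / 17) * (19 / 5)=-191 / 17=-11.24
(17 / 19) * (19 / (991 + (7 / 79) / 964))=1294652 / 75470603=0.02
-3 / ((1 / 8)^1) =-24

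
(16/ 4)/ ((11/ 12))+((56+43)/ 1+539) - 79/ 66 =3847/ 6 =641.17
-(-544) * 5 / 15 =544 / 3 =181.33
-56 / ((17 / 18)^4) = -5878656 / 83521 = -70.39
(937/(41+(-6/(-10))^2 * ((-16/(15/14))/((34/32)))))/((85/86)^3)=595984472/22071797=27.00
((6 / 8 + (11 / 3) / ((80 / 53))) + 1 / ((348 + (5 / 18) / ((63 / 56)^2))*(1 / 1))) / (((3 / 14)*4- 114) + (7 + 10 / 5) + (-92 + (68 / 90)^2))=-45800378505 / 2814947566064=-0.02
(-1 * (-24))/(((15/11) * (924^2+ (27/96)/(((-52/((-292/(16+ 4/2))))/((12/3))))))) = 18304/887927405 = 0.00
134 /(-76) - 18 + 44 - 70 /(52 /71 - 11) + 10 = 1137289 /27702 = 41.05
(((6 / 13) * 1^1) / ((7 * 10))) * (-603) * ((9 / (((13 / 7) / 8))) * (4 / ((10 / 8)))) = -2083968 / 4225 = -493.25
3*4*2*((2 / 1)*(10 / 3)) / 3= 160 / 3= 53.33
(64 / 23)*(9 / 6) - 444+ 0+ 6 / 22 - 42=-121833 / 253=-481.55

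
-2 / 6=-1 / 3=-0.33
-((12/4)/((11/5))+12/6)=-37/11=-3.36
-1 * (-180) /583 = 180 /583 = 0.31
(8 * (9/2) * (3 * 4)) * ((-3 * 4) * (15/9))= -8640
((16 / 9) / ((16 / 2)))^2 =4 / 81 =0.05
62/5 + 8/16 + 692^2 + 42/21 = 4788789/10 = 478878.90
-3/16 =-0.19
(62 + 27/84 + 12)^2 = 5523.67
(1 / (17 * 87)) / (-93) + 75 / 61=10315964 / 8390367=1.23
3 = 3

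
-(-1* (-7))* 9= -63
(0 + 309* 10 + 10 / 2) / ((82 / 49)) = 151655 / 82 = 1849.45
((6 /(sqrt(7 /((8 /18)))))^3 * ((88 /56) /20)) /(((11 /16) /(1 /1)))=256 * sqrt(7) /1715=0.39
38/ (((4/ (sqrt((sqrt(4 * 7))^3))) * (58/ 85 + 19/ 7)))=11305 * sqrt(2) * 7^(3/ 4)/ 2021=34.04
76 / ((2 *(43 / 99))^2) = 100.71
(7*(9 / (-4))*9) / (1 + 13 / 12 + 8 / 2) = -1701 / 73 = -23.30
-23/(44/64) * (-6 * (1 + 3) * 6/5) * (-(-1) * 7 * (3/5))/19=1112832/5225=212.98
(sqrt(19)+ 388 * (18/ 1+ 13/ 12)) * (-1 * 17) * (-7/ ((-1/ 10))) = -26433470/ 3- 1190 * sqrt(19) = -8816343.76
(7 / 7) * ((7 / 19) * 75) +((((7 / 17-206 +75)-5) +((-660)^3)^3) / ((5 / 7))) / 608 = -565551784328438476799717627 / 10336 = -54716697400197221052604.26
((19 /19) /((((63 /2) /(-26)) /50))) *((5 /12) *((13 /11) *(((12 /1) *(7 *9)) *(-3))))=507000 /11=46090.91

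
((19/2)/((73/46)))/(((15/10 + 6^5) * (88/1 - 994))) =-437/514388295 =-0.00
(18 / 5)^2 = 324 / 25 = 12.96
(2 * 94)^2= 35344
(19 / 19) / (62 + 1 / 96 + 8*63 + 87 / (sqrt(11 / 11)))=96 / 62689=0.00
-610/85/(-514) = 61/4369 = 0.01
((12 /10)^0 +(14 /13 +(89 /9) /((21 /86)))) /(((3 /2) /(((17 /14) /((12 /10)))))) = 8891425 /309582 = 28.72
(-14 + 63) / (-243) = -49 / 243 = -0.20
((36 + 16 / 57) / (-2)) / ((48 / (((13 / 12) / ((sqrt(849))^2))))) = -6721 / 13937184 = -0.00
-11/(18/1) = -11/18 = -0.61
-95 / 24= -3.96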